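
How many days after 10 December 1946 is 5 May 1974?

From December 10, 1946 to December 10, 1973: 27 years, of which 7 contain a Feb 29 — 20×365 + 7×366 = 9862 days.
December 1973: 31 − 10 = 21 days remain.
Then January (31), February 1974 (28), March (31), April (30): 31 + 28 + 31 + 30 = 120 days.
May 1–5, 1974: 5 days.
Residual: 146 days.
Total: 10008 days.

10008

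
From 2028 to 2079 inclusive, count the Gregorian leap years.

Years divisible by 4: 2028, 2032, …, 2076 — 13 in all.
No century exceptions apply. Count: 13.

13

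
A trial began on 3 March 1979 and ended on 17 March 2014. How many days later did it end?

Day-of-year of March 3, 1979: 62.
Day-of-year of March 17, 2014: 76.
1979 has 365 days, so 365 − 62 = 303 days remain in 1979.
Full years 1980–2013: 25 common + 9 leap = 25×365 + 9×366 = 12419 days.
Total: 303 + 12419 + 76 = 12798 days.

12798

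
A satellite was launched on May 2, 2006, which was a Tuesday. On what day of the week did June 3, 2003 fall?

Count forward from the earlier date (June 3, 2003) to the later (May 2, 2006):
June 3, 2003 → June 3, 2004: 366 days (2004 is a leap year).
June 3, 2004 → June 3, 2005: 365 days.
June 2005: 30 − 3 = 27 days remain.
Then 10 full months totalling 304 days.
May 1–2, 2006: 2 days.
Residual: 333 days.
Total: 1064 days.
1064 is a multiple of 7, so June 3, 2003 falls on the same weekday: Tuesday.

Tuesday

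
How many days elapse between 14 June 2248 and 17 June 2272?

8769

From June 14, 2248 to June 14, 2272: 24 years, of which 6 contain a Feb 29 — 18×365 + 6×366 = 8766 days.
Within June 2272: 17 − 14 = 3 days.
Total: 8769 days.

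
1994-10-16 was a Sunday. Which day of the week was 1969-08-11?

Monday

Count forward from the earlier date (August 11, 1969) to the later (October 16, 1994):
Day-of-year of August 11, 1969: 223.
Day-of-year of October 16, 1994: 289.
1969 has 365 days, so 365 − 223 = 142 days remain in 1969.
Full years 1970–1993: 18 common + 6 leap = 18×365 + 6×366 = 8766 days.
Total: 142 + 8766 + 289 = 9197 days.
9197 mod 7 = 6, so 6 days before Sunday is Monday.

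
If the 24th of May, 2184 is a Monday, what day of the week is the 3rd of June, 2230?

Thursday

Day-of-year of May 24, 2184: 145.
Day-of-year of June 3, 2230: 154.
2184 has 366 days, so 366 − 145 = 221 days remain in 2184.
Full years 2185–2229: 35 common + 10 leap = 35×365 + 10×366 = 16435 days.
Total: 221 + 16435 + 154 = 16810 days.
16810 mod 7 = 3, so 3 days after Monday is Thursday.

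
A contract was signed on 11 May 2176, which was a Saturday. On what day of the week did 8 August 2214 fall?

Day-of-year of May 11, 2176: 132.
Day-of-year of August 8, 2214: 220.
2176 has 366 days, so 366 − 132 = 234 days remain in 2176.
Full years 2177–2213: 29 common + 8 leap = 29×365 + 8×366 = 13513 days.
Total: 234 + 13513 + 220 = 13967 days.
13967 mod 7 = 2, so 2 days after Saturday is Monday.

Monday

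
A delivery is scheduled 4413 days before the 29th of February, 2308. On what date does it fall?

the 29th of January, 2296

Count 4413 days before February 29, 2308:
From January 29, 2296 to January 29, 2308: 12 years, of which 2 contain a Feb 29 — 10×365 + 2×366 = 4382 days.
(2300 is not a leap year (divisible by 100 but not 400).)
January 2308: 31 − 29 = 2 days remain.
February 1–29, 2308: 29 days (2308 is a leap year).
Residual: 31 days.
Total: 4413 days.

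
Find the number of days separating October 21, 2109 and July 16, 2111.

October 21, 2109 → October 21, 2110: 365 days.
October 2110: 31 − 21 = 10 days remain.
Then November (30), December (31), January (31), February 2111 (28), March (31), April (30), May (31), June (30): 30 + 31 + 31 + 28 + 31 + 30 + 31 + 30 = 242 days.
July 1–16, 2111: 16 days.
Residual: 268 days.
Total: 633 days.

633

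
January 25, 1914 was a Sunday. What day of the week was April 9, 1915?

Day-of-year of January 25, 1914: 25.
Day-of-year of April 9, 1915: 99.
1914 has 365 days, so 365 − 25 = 340 days remain in 1914.
Total: 340 + 99 = 439 days.
439 mod 7 = 5, so 5 days after Sunday is Friday.

Friday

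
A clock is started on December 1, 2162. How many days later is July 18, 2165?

960

Day-of-year of December 1, 2162: 335.
Day-of-year of July 18, 2165: 199.
2162 has 365 days, so 365 − 335 = 30 days remain in 2162.
Full years: 2163: 365; 2164: 366. Sum = 731.
Total: 30 + 731 + 199 = 960 days.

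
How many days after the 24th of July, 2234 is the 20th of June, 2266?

11654

From July 24, 2234 to July 24, 2265: 31 years, of which 8 contain a Feb 29 — 23×365 + 8×366 = 11323 days.
July 2265: 31 − 24 = 7 days remain.
Then 10 full months totalling 304 days.
June 1–20, 2266: 20 days.
Residual: 331 days.
Total: 11654 days.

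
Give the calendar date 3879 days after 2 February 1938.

16 September 1948

Count 3879 days after February 2, 1938:
From February 2, 1938 to February 2, 1948: 10 years, of which 2 contain a Feb 29 — 8×365 + 2×366 = 3652 days.
February 1948: 29 − 2 = 27 days remain (1948 is a leap year, so February has 29 days).
Then March (31), April (30), May (31), June (30), July (31), August (31): 31 + 30 + 31 + 30 + 31 + 31 = 184 days.
September 1–16, 1948: 16 days.
Residual: 227 days.
Total: 3879 days.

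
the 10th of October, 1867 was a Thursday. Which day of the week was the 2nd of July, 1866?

Count forward from the earlier date (July 2, 1866) to the later (October 10, 1867):
July 2, 1866 → July 2, 1867: 365 days.
July 1867: 31 − 2 = 29 days remain.
Then August (31), September (30): 31 + 30 = 61 days.
October 1–10, 1867: 10 days.
Residual: 100 days.
Total: 465 days.
465 mod 7 = 3, so 3 days before Thursday is Monday.

Monday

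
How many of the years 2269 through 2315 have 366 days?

10

Years divisible by 4 in [2269, 2315]: 2272, 2276, 2280, 2284, 2288, 2292, 2296, 2300, 2304, 2308, 2312.
Of these, 2300 is divisible by 100 but not 400, so not leap.
Leap years: 11 − 1 = 10.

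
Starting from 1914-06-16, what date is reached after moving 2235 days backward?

1908-05-03

Count 2235 days before June 16, 1914:
Day-of-year of May 3, 1908: 124.
Day-of-year of June 16, 1914: 167.
1908 has 366 days, so 366 − 124 = 242 days remain in 1908.
Full years: 1909: 365; 1910: 365; 1911: 365; 1912: 366; 1913: 365. Sum = 1826.
Total: 242 + 1826 + 167 = 2235 days.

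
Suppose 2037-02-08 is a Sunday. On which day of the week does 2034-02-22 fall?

Wednesday

Count forward from the earlier date (February 22, 2034) to the later (February 8, 2037):
February 22, 2034 → February 22, 2035: 365 days.
February 22, 2035 → February 22, 2036: 365 days.
February 2036: 29 − 22 = 7 days remain (2036 is a leap year, so February has 29 days).
Then 11 full months totalling 337 days.
February 1–8, 2037: 8 days (2037 is not a leap year).
Residual: 352 days.
Total: 1082 days.
1082 mod 7 = 4, so 4 days before Sunday is Wednesday.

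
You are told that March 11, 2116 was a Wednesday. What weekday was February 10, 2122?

Tuesday

March 11, 2116 → March 11, 2117: 365 days.
March 11, 2117 → March 11, 2118: 365 days.
March 11, 2118 → March 11, 2119: 365 days.
March 11, 2119 → March 11, 2120: 366 days (2120 is a leap year).
March 11, 2120 → March 11, 2121: 365 days.
March 2121: 31 − 11 = 20 days remain.
Then 10 full months totalling 306 days.
February 1–10, 2122: 10 days (2122 is not a leap year).
Residual: 336 days.
Total: 2162 days.
2162 mod 7 = 6, so 6 days after Wednesday is Tuesday.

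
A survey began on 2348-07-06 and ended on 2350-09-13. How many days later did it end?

Day-of-year of July 6, 2348: 188.
Day-of-year of September 13, 2350: 256.
2348 has 366 days, so 366 − 188 = 178 days remain in 2348.
Full years: 2349: 365. Sum = 365.
Total: 178 + 365 + 256 = 799 days.

799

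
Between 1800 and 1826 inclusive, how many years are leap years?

Years divisible by 4 in [1800, 1826]: 1800, 1804, 1808, 1812, 1816, 1820, 1824.
Of these, 1800 is divisible by 100 but not 400, so not leap.
Leap years: 7 − 1 = 6.

6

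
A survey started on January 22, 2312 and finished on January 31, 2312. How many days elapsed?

9

Within January 2312: 31 − 22 = 9 days.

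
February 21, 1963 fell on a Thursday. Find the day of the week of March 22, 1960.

Count forward from the earlier date (March 22, 1960) to the later (February 21, 1963):
March 22, 1960 → March 22, 1961: 365 days.
March 22, 1961 → March 22, 1962: 365 days.
March 1962: 31 − 22 = 9 days remain.
Then 10 full months totalling 306 days.
February 1–21, 1963: 21 days (1963 is not a leap year).
Residual: 336 days.
Total: 1066 days.
1066 mod 7 = 2, so 2 days before Thursday is Tuesday.

Tuesday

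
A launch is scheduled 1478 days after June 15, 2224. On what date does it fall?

July 2, 2228

Count 1478 days after June 15, 2224:
Day-of-year of June 15, 2224: 167.
Day-of-year of July 2, 2228: 184.
2224 has 366 days, so 366 − 167 = 199 days remain in 2224.
Full years: 2225: 365; 2226: 365; 2227: 365. Sum = 1095.
Total: 199 + 1095 + 184 = 1478 days.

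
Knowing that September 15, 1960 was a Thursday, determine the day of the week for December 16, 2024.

Day-of-year of September 15, 1960: 259.
Day-of-year of December 16, 2024: 351.
1960 has 366 days, so 366 − 259 = 107 days remain in 1960.
Full years 1961–2023: 48 common + 15 leap = 48×365 + 15×366 = 23010 days.
Total: 107 + 23010 + 351 = 23468 days.
23468 mod 7 = 4, so 4 days after Thursday is Monday.

Monday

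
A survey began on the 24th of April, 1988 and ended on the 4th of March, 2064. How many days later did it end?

Day-of-year of April 24, 1988: 115.
Day-of-year of March 4, 2064: 64.
1988 has 366 days, so 366 − 115 = 251 days remain in 1988.
Full years 1989–2063: 57 common + 18 leap = 57×365 + 18×366 = 27393 days.
Total: 251 + 27393 + 64 = 27708 days.

27708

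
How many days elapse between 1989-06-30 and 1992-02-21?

Day-of-year of June 30, 1989: 181.
Day-of-year of February 21, 1992: 52.
1989 has 365 days, so 365 − 181 = 184 days remain in 1989.
Full years: 1990: 365; 1991: 365. Sum = 730.
Total: 184 + 730 + 52 = 966 days.

966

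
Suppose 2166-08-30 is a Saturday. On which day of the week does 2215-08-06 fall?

Day-of-year of August 30, 2166: 242.
Day-of-year of August 6, 2215: 218.
2166 has 365 days, so 365 − 242 = 123 days remain in 2166.
Full years 2167–2214: 37 common + 11 leap = 37×365 + 11×366 = 17531 days.
Total: 123 + 17531 + 218 = 17872 days.
17872 mod 7 = 1, so 1 day after Saturday is Sunday.

Sunday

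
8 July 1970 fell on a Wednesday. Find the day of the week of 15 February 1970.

Sunday

Count forward from the earlier date (February 15, 1970) to the later (July 8, 1970):
February 1970: 28 − 15 = 13 days remain (1970 is not a leap year, so February has 28 days).
Then March (31), April (30), May (31), June (30): 31 + 30 + 31 + 30 = 122 days.
July 1–8, 1970: 8 days.
Total: 13 + 122 + 8 = 143 days.
143 mod 7 = 3, so 3 days before Wednesday is Sunday.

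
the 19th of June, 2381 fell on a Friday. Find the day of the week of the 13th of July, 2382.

Tuesday

June 2381: 30 − 19 = 11 days remain.
Then 12 full months totalling 365 days.
July 1–13, 2382: 13 days.
Total: 11 + 365 + 13 = 389 days.
389 mod 7 = 4, so 4 days after Friday is Tuesday.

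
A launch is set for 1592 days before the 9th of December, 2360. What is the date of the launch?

the 31st of July, 2356

Count 1592 days before December 9, 2360:
Day-of-year of July 31, 2356: 213.
Day-of-year of December 9, 2360: 344.
2356 has 366 days, so 366 − 213 = 153 days remain in 2356.
Full years: 2357: 365; 2358: 365; 2359: 365. Sum = 1095.
Total: 153 + 1095 + 344 = 1592 days.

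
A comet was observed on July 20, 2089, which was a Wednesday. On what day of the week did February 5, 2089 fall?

Count forward from the earlier date (February 5, 2089) to the later (July 20, 2089):
February 2089: 28 − 5 = 23 days remain (2089 is not a leap year, so February has 28 days).
Then March (31), April (30), May (31), June (30): 31 + 30 + 31 + 30 = 122 days.
July 1–20, 2089: 20 days.
Total: 23 + 122 + 20 = 165 days.
165 mod 7 = 4, so 4 days before Wednesday is Saturday.

Saturday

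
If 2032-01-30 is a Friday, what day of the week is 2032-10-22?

January 2032: 31 − 30 = 1 day remains.
Then February 2032 (29), March (31), April (30), May (31), June (30), July (31), August (31), September (30): 29 + 31 + 30 + 31 + 30 + 31 + 31 + 30 = 243 days.
October 1–22, 2032: 22 days.
Total: 1 + 243 + 22 = 266 days.
266 is a multiple of 7, so 2032-10-22 falls on the same weekday: Friday.

Friday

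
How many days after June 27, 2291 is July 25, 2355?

23403

From June 27, 2291 to June 27, 2355: 64 years, of which 15 contain a Feb 29 — 49×365 + 15×366 = 23375 days.
(2300 is not a leap year (divisible by 100 but not 400).)
June 2355: 30 − 27 = 3 days remain.
July 1–25, 2355: 25 days.
Residual: 28 days.
Total: 23403 days.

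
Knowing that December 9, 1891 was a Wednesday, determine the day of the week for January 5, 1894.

Friday

December 9, 1891 → December 9, 1892: 366 days (1892 is a leap year).
December 9, 1892 → December 9, 1893: 365 days.
December 1893: 31 − 9 = 22 days remain.
January 1–5, 1894: 5 days.
Residual: 27 days.
Total: 758 days.
758 mod 7 = 2, so 2 days after Wednesday is Friday.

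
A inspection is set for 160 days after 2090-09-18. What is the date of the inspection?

2091-02-25

Count 160 days after September 18, 2090:
September 2090: 30 − 18 = 12 days remain.
Then October (31), November (30), December (31), January (31): 31 + 30 + 31 + 31 = 123 days.
February 1–25, 2091: 25 days (2091 is not a leap year).
Residual: 160 days.
Total: 160 days.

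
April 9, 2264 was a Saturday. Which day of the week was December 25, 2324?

Day-of-year of April 9, 2264: 100.
Day-of-year of December 25, 2324: 360.
2264 has 366 days, so 366 − 100 = 266 days remain in 2264.
Full years 2265–2323: 46 common + 13 leap = 46×365 + 13×366 = 21548 days.
Total: 266 + 21548 + 360 = 22174 days.
22174 mod 7 = 5, so 5 days after Saturday is Thursday.

Thursday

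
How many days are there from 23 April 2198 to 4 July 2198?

April 2198: 30 − 23 = 7 days remain.
Then May (31), June (30): 31 + 30 = 61 days.
July 1–4, 2198: 4 days.
Total: 7 + 61 + 4 = 72 days.

72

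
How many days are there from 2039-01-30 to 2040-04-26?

Day-of-year of January 30, 2039: 30.
Day-of-year of April 26, 2040: 117.
2039 has 365 days, so 365 − 30 = 335 days remain in 2039.
Total: 335 + 117 = 452 days.

452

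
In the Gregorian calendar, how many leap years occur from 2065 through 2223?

Years divisible by 4: 2068, 2072, …, 2220 — 39 in all.
Of these, 2100, 2200 are divisible by 100 but not 400, so not leap.
Leap years: 39 − 2 = 37.

37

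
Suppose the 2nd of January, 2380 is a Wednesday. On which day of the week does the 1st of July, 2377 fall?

Count forward from the earlier date (July 1, 2377) to the later (January 2, 2380):
Day-of-year of July 1, 2377: 182.
Day-of-year of January 2, 2380: 2.
2377 has 365 days, so 365 − 182 = 183 days remain in 2377.
Full years: 2378: 365; 2379: 365. Sum = 730.
Total: 183 + 730 + 2 = 915 days.
915 mod 7 = 5, so 5 days before Wednesday is Friday.

Friday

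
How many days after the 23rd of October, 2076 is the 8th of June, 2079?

October 23, 2076 → October 23, 2077: 365 days.
October 23, 2077 → October 23, 2078: 365 days.
October 2078: 31 − 23 = 8 days remain.
Then November (30), December (31), January (31), February 2079 (28), March (31), April (30), May (31): 30 + 31 + 31 + 28 + 31 + 30 + 31 = 212 days.
June 1–8, 2079: 8 days.
Residual: 228 days.
Total: 958 days.

958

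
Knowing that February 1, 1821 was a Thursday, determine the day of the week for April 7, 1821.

February 1821: 28 − 1 = 27 days remain (1821 is not a leap year, so February has 28 days).
Then March (31): 31 days.
April 1–7, 1821: 7 days.
Total: 27 + 31 + 7 = 65 days.
65 mod 7 = 2, so 2 days after Thursday is Saturday.

Saturday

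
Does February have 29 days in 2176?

Yes

2176 is a leap year.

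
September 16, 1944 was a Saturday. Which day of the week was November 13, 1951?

Day-of-year of September 16, 1944: 260.
Day-of-year of November 13, 1951: 317.
1944 has 366 days, so 366 − 260 = 106 days remain in 1944.
Full years: 1945: 365; 1946: 365; 1947: 365; 1948: 366; 1949: 365; 1950: 365. Sum = 2191.
Total: 106 + 2191 + 317 = 2614 days.
2614 mod 7 = 3, so 3 days after Saturday is Tuesday.

Tuesday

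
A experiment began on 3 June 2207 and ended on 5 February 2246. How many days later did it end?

14127

Day-of-year of June 3, 2207: 154.
Day-of-year of February 5, 2246: 36.
2207 has 365 days, so 365 − 154 = 211 days remain in 2207.
Full years 2208–2245: 28 common + 10 leap = 28×365 + 10×366 = 13880 days.
Total: 211 + 13880 + 36 = 14127 days.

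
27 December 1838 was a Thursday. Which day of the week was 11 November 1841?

Thursday

December 27, 1838 → December 27, 1839: 365 days.
December 27, 1839 → December 27, 1840: 366 days (1840 is a leap year).
December 1840: 31 − 27 = 4 days remain.
Then 10 full months totalling 304 days.
November 1–11, 1841: 11 days.
Residual: 319 days.
Total: 1050 days.
1050 is a multiple of 7, so 11 November 1841 falls on the same weekday: Thursday.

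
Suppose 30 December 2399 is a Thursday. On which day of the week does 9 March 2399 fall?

Count forward from the earlier date (March 9, 2399) to the later (December 30, 2399):
March 2399: 31 − 9 = 22 days remain.
Then April (30), May (31), June (30), July (31), August (31), September (30), October (31), November (30): 30 + 31 + 30 + 31 + 31 + 30 + 31 + 30 = 244 days.
December 1–30, 2399: 30 days.
Total: 22 + 244 + 30 = 296 days.
296 mod 7 = 2, so 2 days before Thursday is Tuesday.

Tuesday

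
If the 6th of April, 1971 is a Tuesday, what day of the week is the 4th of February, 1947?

Tuesday

Count forward from the earlier date (February 4, 1947) to the later (April 6, 1971):
From February 4, 1947 to February 4, 1971: 24 years, of which 6 contain a Feb 29 — 18×365 + 6×366 = 8766 days.
February 1971: 28 − 4 = 24 days remain (1971 is not a leap year, so February has 28 days).
Then March (31): 31 days.
April 1–6, 1971: 6 days.
Residual: 61 days.
Total: 8827 days.
8827 is a multiple of 7, so the 4th of February, 1947 falls on the same weekday: Tuesday.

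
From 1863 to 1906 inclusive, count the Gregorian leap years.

10

Years divisible by 4 in [1863, 1906]: 1864, 1868, 1872, 1876, 1880, 1884, 1888, 1892, 1896, 1900, 1904.
Of these, 1900 is divisible by 100 but not 400, so not leap.
Leap years: 11 − 1 = 10.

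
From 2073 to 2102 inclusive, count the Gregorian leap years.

6

Years divisible by 4 in [2073, 2102]: 2076, 2080, 2084, 2088, 2092, 2096, 2100.
Of these, 2100 is divisible by 100 but not 400, so not leap.
Leap years: 7 − 1 = 6.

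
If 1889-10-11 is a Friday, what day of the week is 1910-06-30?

From October 11, 1889 to October 11, 1909: 20 years, of which 4 contain a Feb 29 — 16×365 + 4×366 = 7304 days.
(1900 is not a leap year (divisible by 100 but not 400).)
October 1909: 31 − 11 = 20 days remain.
Then November (30), December (31), January (31), February 1910 (28), March (31), April (30), May (31): 30 + 31 + 31 + 28 + 31 + 30 + 31 = 212 days.
June 1–30, 1910: 30 days.
Residual: 262 days.
Total: 7566 days.
7566 mod 7 = 6, so 6 days after Friday is Thursday.

Thursday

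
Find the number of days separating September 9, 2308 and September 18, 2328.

7314

From September 9, 2308 to September 9, 2328: 20 years, of which 5 contain a Feb 29 — 15×365 + 5×366 = 7305 days.
Within September 2328: 18 − 9 = 9 days.
Total: 7314 days.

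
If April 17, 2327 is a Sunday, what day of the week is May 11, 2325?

Count forward from the earlier date (May 11, 2325) to the later (April 17, 2327):
May 11, 2325 → May 11, 2326: 365 days.
May 2326: 31 − 11 = 20 days remain.
Then 10 full months totalling 304 days.
April 1–17, 2327: 17 days.
Residual: 341 days.
Total: 706 days.
706 mod 7 = 6, so 6 days before Sunday is Monday.

Monday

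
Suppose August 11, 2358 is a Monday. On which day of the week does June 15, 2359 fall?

Monday

August 2358: 31 − 11 = 20 days remain.
Then 9 full months totalling 273 days.
June 1–15, 2359: 15 days.
Total: 20 + 273 + 15 = 308 days.
308 is a multiple of 7, so June 15, 2359 falls on the same weekday: Monday.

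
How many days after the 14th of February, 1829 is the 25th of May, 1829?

February 1829: 28 − 14 = 14 days remain (1829 is not a leap year, so February has 28 days).
Then March (31), April (30): 31 + 30 = 61 days.
May 1–25, 1829: 25 days.
Total: 14 + 61 + 25 = 100 days.

100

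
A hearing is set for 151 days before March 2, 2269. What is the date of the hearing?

October 2, 2268

Count 151 days before March 2, 2269:
October 2268: 31 − 2 = 29 days remain.
Then November (30), December (31), January (31), February 2269 (28): 30 + 31 + 31 + 28 = 120 days.
March 1–2, 2269: 2 days.
Residual: 151 days.
Total: 151 days.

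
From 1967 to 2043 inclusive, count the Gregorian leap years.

19

Years divisible by 4: 1968, 1972, …, 2040 — 19 in all.
2000 is divisible by 400, so still leap.
No century exceptions apply. Count: 19.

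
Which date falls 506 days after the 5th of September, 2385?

the 24th of January, 2387

Count 506 days after September 5, 2385:
September 5, 2385 → September 5, 2386: 365 days.
September 2386: 30 − 5 = 25 days remain.
Then October (31), November (30), December (31): 31 + 30 + 31 = 92 days.
January 1–24, 2387: 24 days.
Residual: 141 days.
Total: 506 days.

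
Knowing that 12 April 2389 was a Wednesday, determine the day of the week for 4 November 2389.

April 2389: 30 − 12 = 18 days remain.
Then May (31), June (30), July (31), August (31), September (30), October (31): 31 + 30 + 31 + 31 + 30 + 31 = 184 days.
November 1–4, 2389: 4 days.
Total: 18 + 184 + 4 = 206 days.
206 mod 7 = 3, so 3 days after Wednesday is Saturday.

Saturday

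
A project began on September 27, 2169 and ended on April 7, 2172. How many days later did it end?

September 27, 2169 → September 27, 2170: 365 days.
September 27, 2170 → September 27, 2171: 365 days.
September 2171: 30 − 27 = 3 days remain.
Then October (31), November (30), December (31), January (31), February 2172 (29), March (31): 31 + 30 + 31 + 31 + 29 + 31 = 183 days.
April 1–7, 2172: 7 days.
Residual: 193 days.
Total: 923 days.

923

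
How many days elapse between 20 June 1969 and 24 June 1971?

Day-of-year of June 20, 1969: 171.
Day-of-year of June 24, 1971: 175.
1969 has 365 days, so 365 − 171 = 194 days remain in 1969.
Full years: 1970: 365. Sum = 365.
Total: 194 + 365 + 175 = 734 days.

734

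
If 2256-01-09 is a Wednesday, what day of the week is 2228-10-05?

Sunday

Count forward from the earlier date (October 5, 2228) to the later (January 9, 2256):
Day-of-year of October 5, 2228: 279.
Day-of-year of January 9, 2256: 9.
2228 has 366 days, so 366 − 279 = 87 days remain in 2228.
Full years 2229–2255: 21 common + 6 leap = 21×365 + 6×366 = 9861 days.
Total: 87 + 9861 + 9 = 9957 days.
9957 mod 7 = 3, so 3 days before Wednesday is Sunday.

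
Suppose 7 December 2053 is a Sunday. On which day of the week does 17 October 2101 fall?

Monday

From December 7, 2053 to December 7, 2100: 47 years, of which 11 contain a Feb 29 — 36×365 + 11×366 = 17166 days.
(2100 is not a leap year (divisible by 100 but not 400).)
December 2100: 31 − 7 = 24 days remain.
Then 9 full months totalling 273 days.
October 1–17, 2101: 17 days.
Residual: 314 days.
Total: 17480 days.
17480 mod 7 = 1, so 1 day after Sunday is Monday.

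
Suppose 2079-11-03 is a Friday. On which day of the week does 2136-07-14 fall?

Saturday

From November 3, 2079 to November 3, 2135: 56 years, of which 13 contain a Feb 29 — 43×365 + 13×366 = 20453 days.
(2100 is not a leap year (divisible by 100 but not 400).)
November 2135: 30 − 3 = 27 days remain.
Then December (31), January (31), February 2136 (29), March (31), April (30), May (31), June (30): 31 + 31 + 29 + 31 + 30 + 31 + 30 = 213 days.
July 1–14, 2136: 14 days.
Residual: 254 days.
Total: 20707 days.
20707 mod 7 = 1, so 1 day after Friday is Saturday.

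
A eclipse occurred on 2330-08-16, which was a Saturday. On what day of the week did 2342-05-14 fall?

From August 16, 2330 to August 16, 2341: 11 years, of which 3 contain a Feb 29 — 8×365 + 3×366 = 4018 days.
August 2341: 31 − 16 = 15 days remain.
Then September (30), October (31), November (30), December (31), January (31), February 2342 (28), March (31), April (30): 30 + 31 + 30 + 31 + 31 + 28 + 31 + 30 = 242 days.
May 1–14, 2342: 14 days.
Residual: 271 days.
Total: 4289 days.
4289 mod 7 = 5, so 5 days after Saturday is Thursday.

Thursday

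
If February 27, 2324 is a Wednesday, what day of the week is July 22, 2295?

Count forward from the earlier date (July 22, 2295) to the later (February 27, 2324):
Day-of-year of July 22, 2295: 203.
Day-of-year of February 27, 2324: 58.
2295 has 365 days, so 365 − 203 = 162 days remain in 2295.
Full years 2296–2323: 22 common + 6 leap = 22×365 + 6×366 = 10226 days.
Total: 162 + 10226 + 58 = 10446 days.
10446 mod 7 = 2, so 2 days before Wednesday is Monday.

Monday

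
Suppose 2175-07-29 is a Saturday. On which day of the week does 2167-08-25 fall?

Tuesday

Count forward from the earlier date (August 25, 2167) to the later (July 29, 2175):
From August 25, 2167 to August 25, 2174: 7 years, of which 2 contain a Feb 29 — 5×365 + 2×366 = 2557 days.
August 2174: 31 − 25 = 6 days remain.
Then 10 full months totalling 303 days.
July 1–29, 2175: 29 days.
Residual: 338 days.
Total: 2895 days.
2895 mod 7 = 4, so 4 days before Saturday is Tuesday.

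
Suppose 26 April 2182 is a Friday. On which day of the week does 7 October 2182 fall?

Monday

April 2182: 30 − 26 = 4 days remain.
Then May (31), June (30), July (31), August (31), September (30): 31 + 30 + 31 + 31 + 30 = 153 days.
October 1–7, 2182: 7 days.
Total: 4 + 153 + 7 = 164 days.
164 mod 7 = 3, so 3 days after Friday is Monday.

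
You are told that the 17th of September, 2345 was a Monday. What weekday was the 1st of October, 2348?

Friday

Day-of-year of September 17, 2345: 260.
Day-of-year of October 1, 2348: 275.
2345 has 365 days, so 365 − 260 = 105 days remain in 2345.
Full years: 2346: 365; 2347: 365. Sum = 730.
Total: 105 + 730 + 275 = 1110 days.
1110 mod 7 = 4, so 4 days after Monday is Friday.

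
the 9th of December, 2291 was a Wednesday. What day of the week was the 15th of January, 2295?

Tuesday

December 9, 2291 → December 9, 2292: 366 days (2292 is a leap year).
December 9, 2292 → December 9, 2293: 365 days.
December 9, 2293 → December 9, 2294: 365 days.
December 2294: 31 − 9 = 22 days remain.
January 1–15, 2295: 15 days.
Residual: 37 days.
Total: 1133 days.
1133 mod 7 = 6, so 6 days after Wednesday is Tuesday.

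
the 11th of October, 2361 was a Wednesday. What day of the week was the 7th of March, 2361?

Tuesday

Count forward from the earlier date (March 7, 2361) to the later (October 11, 2361):
March 2361: 31 − 7 = 24 days remain.
Then April (30), May (31), June (30), July (31), August (31), September (30): 30 + 31 + 30 + 31 + 31 + 30 = 183 days.
October 1–11, 2361: 11 days.
Total: 24 + 183 + 11 = 218 days.
218 mod 7 = 1, so 1 day before Wednesday is Tuesday.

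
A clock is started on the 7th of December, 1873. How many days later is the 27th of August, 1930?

20716

From December 7, 1873 to December 7, 1929: 56 years, of which 13 contain a Feb 29 — 43×365 + 13×366 = 20453 days.
(1900 is not a leap year (divisible by 100 but not 400).)
December 1929: 31 − 7 = 24 days remain.
Then January (31), February 1930 (28), March (31), April (30), May (31), June (30), July (31): 31 + 28 + 31 + 30 + 31 + 30 + 31 = 212 days.
August 1–27, 1930: 27 days.
Residual: 263 days.
Total: 20716 days.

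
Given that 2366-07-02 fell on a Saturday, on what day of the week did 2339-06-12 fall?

Count forward from the earlier date (June 12, 2339) to the later (July 2, 2366):
From June 12, 2339 to June 12, 2366: 27 years, of which 7 contain a Feb 29 — 20×365 + 7×366 = 9862 days.
June 2366: 30 − 12 = 18 days remain.
July 1–2, 2366: 2 days.
Residual: 20 days.
Total: 9882 days.
9882 mod 7 = 5, so 5 days before Saturday is Monday.

Monday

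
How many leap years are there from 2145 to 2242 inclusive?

Years divisible by 4: 2148, 2152, …, 2240 — 24 in all.
Of these, 2200 is divisible by 100 but not 400, so not leap.
Leap years: 24 − 1 = 23.

23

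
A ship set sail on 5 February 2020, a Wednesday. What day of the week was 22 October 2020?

February 2020: 29 − 5 = 24 days remain (2020 is a leap year, so February has 29 days).
Then March (31), April (30), May (31), June (30), July (31), August (31), September (30): 31 + 30 + 31 + 30 + 31 + 31 + 30 = 214 days.
October 1–22, 2020: 22 days.
Total: 24 + 214 + 22 = 260 days.
260 mod 7 = 1, so 1 day after Wednesday is Thursday.

Thursday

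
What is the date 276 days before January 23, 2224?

April 22, 2223

Count 276 days before January 23, 2224:
April 2223: 30 − 22 = 8 days remain.
Then May (31), June (30), July (31), August (31), September (30), October (31), November (30), December (31): 31 + 30 + 31 + 31 + 30 + 31 + 30 + 31 = 245 days.
January 1–23, 2224: 23 days.
Residual: 276 days.
Total: 276 days.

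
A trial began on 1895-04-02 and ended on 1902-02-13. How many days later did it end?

2508

Day-of-year of April 2, 1895: 92.
Day-of-year of February 13, 1902: 44.
1895 has 365 days, so 365 − 92 = 273 days remain in 1895.
Full years: 1896: 366; 1897: 365; 1898: 365; 1899: 365; 1900: 365; 1901: 365. Sum = 2191.
Total: 273 + 2191 + 44 = 2508 days.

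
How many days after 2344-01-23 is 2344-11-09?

291

January 2344: 31 − 23 = 8 days remain.
Then 9 full months totalling 274 days.
November 1–9, 2344: 9 days.
Total: 8 + 274 + 9 = 291 days.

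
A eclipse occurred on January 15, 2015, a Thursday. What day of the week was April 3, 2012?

Tuesday

Count forward from the earlier date (April 3, 2012) to the later (January 15, 2015):
Day-of-year of April 3, 2012: 94.
Day-of-year of January 15, 2015: 15.
2012 has 366 days, so 366 − 94 = 272 days remain in 2012.
Full years: 2013: 365; 2014: 365. Sum = 730.
Total: 272 + 730 + 15 = 1017 days.
1017 mod 7 = 2, so 2 days before Thursday is Tuesday.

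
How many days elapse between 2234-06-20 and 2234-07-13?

June 2234: 30 − 20 = 10 days remain.
July 1–13, 2234: 13 days.
Total: 10 + 13 = 23 days.

23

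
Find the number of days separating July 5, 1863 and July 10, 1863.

5

Within July 1863: 10 − 5 = 5 days.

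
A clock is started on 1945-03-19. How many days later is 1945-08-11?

March 1945: 31 − 19 = 12 days remain.
Then April (30), May (31), June (30), July (31): 30 + 31 + 30 + 31 = 122 days.
August 1–11, 1945: 11 days.
Total: 12 + 122 + 11 = 145 days.

145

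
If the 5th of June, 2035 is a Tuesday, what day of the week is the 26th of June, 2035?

Within June 2035: 26 − 5 = 21 days.
21 is a multiple of 7, so the 26th of June, 2035 falls on the same weekday: Tuesday.

Tuesday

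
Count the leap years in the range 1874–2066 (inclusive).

Years divisible by 4: 1876, 1880, …, 2064 — 48 in all.
Of these, 1900 is divisible by 100 but not 400, so not leap.
2000 is divisible by 400, so still leap.
Leap years: 48 − 1 = 47.

47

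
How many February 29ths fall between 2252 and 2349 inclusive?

Years divisible by 4: 2252, 2256, …, 2348 — 25 in all.
Of these, 2300 is divisible by 100 but not 400, so not leap.
Leap years: 25 − 1 = 24.

24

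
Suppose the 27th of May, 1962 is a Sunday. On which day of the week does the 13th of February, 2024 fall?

Tuesday

Day-of-year of May 27, 1962: 147.
Day-of-year of February 13, 2024: 44.
1962 has 365 days, so 365 − 147 = 218 days remain in 1962.
Full years 1963–2023: 46 common + 15 leap = 46×365 + 15×366 = 22280 days.
Total: 218 + 22280 + 44 = 22542 days.
22542 mod 7 = 2, so 2 days after Sunday is Tuesday.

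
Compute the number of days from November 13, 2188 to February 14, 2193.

1554

Day-of-year of November 13, 2188: 318.
Day-of-year of February 14, 2193: 45.
2188 has 366 days, so 366 − 318 = 48 days remain in 2188.
Full years: 2189: 365; 2190: 365; 2191: 365; 2192: 366. Sum = 1461.
Total: 48 + 1461 + 45 = 1554 days.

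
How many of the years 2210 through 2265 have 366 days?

14

Years divisible by 4: 2212, 2216, …, 2264 — 14 in all.
No century exceptions apply. Count: 14.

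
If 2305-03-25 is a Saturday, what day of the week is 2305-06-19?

March 2305: 31 − 25 = 6 days remain.
Then April (30), May (31): 30 + 31 = 61 days.
June 1–19, 2305: 19 days.
Total: 6 + 61 + 19 = 86 days.
86 mod 7 = 2, so 2 days after Saturday is Monday.

Monday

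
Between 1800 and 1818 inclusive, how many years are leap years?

Years divisible by 4 in [1800, 1818]: 1800, 1804, 1808, 1812, 1816.
Of these, 1800 is divisible by 100 but not 400, so not leap.
Leap years: 5 − 1 = 4.

4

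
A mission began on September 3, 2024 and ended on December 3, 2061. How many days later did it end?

13605

From September 3, 2024 to September 3, 2061: 37 years, of which 9 contain a Feb 29 — 28×365 + 9×366 = 13514 days.
September 2061: 30 − 3 = 27 days remain.
Then October (31), November (30): 31 + 30 = 61 days.
December 1–3, 2061: 3 days.
Residual: 91 days.
Total: 13605 days.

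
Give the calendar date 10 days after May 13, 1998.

May 23, 1998

Count 10 days after May 13, 1998:
Within May 1998: 23 − 13 = 10 days.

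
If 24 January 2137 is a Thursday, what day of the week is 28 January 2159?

Sunday

Day-of-year of January 24, 2137: 24.
Day-of-year of January 28, 2159: 28.
2137 has 365 days, so 365 − 24 = 341 days remain in 2137.
Full years 2138–2158: 16 common + 5 leap = 16×365 + 5×366 = 7670 days.
Total: 341 + 7670 + 28 = 8039 days.
8039 mod 7 = 3, so 3 days after Thursday is Sunday.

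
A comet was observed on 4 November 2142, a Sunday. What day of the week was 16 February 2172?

Sunday

Day-of-year of November 4, 2142: 308.
Day-of-year of February 16, 2172: 47.
2142 has 365 days, so 365 − 308 = 57 days remain in 2142.
Full years 2143–2171: 22 common + 7 leap = 22×365 + 7×366 = 10592 days.
Total: 57 + 10592 + 47 = 10696 days.
10696 is a multiple of 7, so 16 February 2172 falls on the same weekday: Sunday.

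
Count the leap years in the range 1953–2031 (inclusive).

19

Years divisible by 4: 1956, 1960, …, 2028 — 19 in all.
2000 is divisible by 400, so still leap.
No century exceptions apply. Count: 19.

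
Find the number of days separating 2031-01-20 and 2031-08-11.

203

January 2031: 31 − 20 = 11 days remain.
Then February 2031 (28), March (31), April (30), May (31), June (30), July (31): 28 + 31 + 30 + 31 + 30 + 31 = 181 days.
August 1–11, 2031: 11 days.
Total: 11 + 181 + 11 = 203 days.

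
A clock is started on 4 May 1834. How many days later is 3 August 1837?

May 4, 1834 → May 4, 1835: 365 days.
May 4, 1835 → May 4, 1836: 366 days (1836 is a leap year).
May 4, 1836 → May 4, 1837: 365 days.
May 1837: 31 − 4 = 27 days remain.
Then June (30), July (31): 30 + 31 = 61 days.
August 1–3, 1837: 3 days.
Residual: 91 days.
Total: 1187 days.

1187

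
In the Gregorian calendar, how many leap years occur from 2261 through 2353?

Years divisible by 4: 2264, 2268, …, 2352 — 23 in all.
Of these, 2300 is divisible by 100 but not 400, so not leap.
Leap years: 23 − 1 = 22.

22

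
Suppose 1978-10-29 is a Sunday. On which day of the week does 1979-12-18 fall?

Tuesday

October 29, 1978 → October 29, 1979: 365 days.
October 1979: 31 − 29 = 2 days remain.
Then November (30): 30 days.
December 1–18, 1979: 18 days.
Residual: 50 days.
Total: 415 days.
415 mod 7 = 2, so 2 days after Sunday is Tuesday.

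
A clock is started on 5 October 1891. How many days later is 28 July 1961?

Day-of-year of October 5, 1891: 278.
Day-of-year of July 28, 1961: 209.
1891 has 365 days, so 365 − 278 = 87 days remain in 1891.
Full years 1892–1960: 52 common + 17 leap = 52×365 + 17×366 = 25202 days.
Total: 87 + 25202 + 209 = 25498 days.

25498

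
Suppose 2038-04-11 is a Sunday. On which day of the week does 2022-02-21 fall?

Count forward from the earlier date (February 21, 2022) to the later (April 11, 2038):
From February 21, 2022 to February 21, 2038: 16 years, of which 4 contain a Feb 29 — 12×365 + 4×366 = 5844 days.
February 2038: 28 − 21 = 7 days remain (2038 is not a leap year, so February has 28 days).
Then March (31): 31 days.
April 1–11, 2038: 11 days.
Residual: 49 days.
Total: 5893 days.
5893 mod 7 = 6, so 6 days before Sunday is Monday.

Monday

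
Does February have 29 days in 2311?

2311 is not a leap year.

No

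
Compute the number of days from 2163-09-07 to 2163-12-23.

September 2163: 30 − 7 = 23 days remain.
Then October (31), November (30): 31 + 30 = 61 days.
December 1–23, 2163: 23 days.
Total: 23 + 61 + 23 = 107 days.

107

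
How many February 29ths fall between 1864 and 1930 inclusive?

Years divisible by 4: 1864, 1868, …, 1928 — 17 in all.
Of these, 1900 is divisible by 100 but not 400, so not leap.
Leap years: 17 − 1 = 16.

16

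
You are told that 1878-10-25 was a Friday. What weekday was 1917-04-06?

From October 25, 1878 to October 25, 1916: 38 years, of which 9 contain a Feb 29 — 29×365 + 9×366 = 13879 days.
(1900 is not a leap year (divisible by 100 but not 400).)
October 1916: 31 − 25 = 6 days remain.
Then November (30), December (31), January (31), February 1917 (28), March (31): 30 + 31 + 31 + 28 + 31 = 151 days.
April 1–6, 1917: 6 days.
Residual: 163 days.
Total: 14042 days.
14042 is a multiple of 7, so 1917-04-06 falls on the same weekday: Friday.

Friday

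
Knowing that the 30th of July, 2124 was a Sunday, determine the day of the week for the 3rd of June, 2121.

Count forward from the earlier date (June 3, 2121) to the later (July 30, 2124):
Day-of-year of June 3, 2121: 154.
Day-of-year of July 30, 2124: 212.
2121 has 365 days, so 365 − 154 = 211 days remain in 2121.
Full years: 2122: 365; 2123: 365. Sum = 730.
Total: 211 + 730 + 212 = 1153 days.
1153 mod 7 = 5, so 5 days before Sunday is Tuesday.

Tuesday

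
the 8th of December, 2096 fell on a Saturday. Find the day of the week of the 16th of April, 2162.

From December 8, 2096 to December 8, 2161: 65 years, of which 15 contain a Feb 29 — 50×365 + 15×366 = 23740 days.
(2100 is not a leap year (divisible by 100 but not 400).)
December 2161: 31 − 8 = 23 days remain.
Then January (31), February 2162 (28), March (31): 31 + 28 + 31 = 90 days.
April 1–16, 2162: 16 days.
Residual: 129 days.
Total: 23869 days.
23869 mod 7 = 6, so 6 days after Saturday is Friday.

Friday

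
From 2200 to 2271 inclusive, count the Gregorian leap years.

Years divisible by 4: 2200, 2204, …, 2268 — 18 in all.
Of these, 2200 is divisible by 100 but not 400, so not leap.
Leap years: 18 − 1 = 17.

17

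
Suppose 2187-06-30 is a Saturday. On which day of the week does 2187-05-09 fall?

Wednesday

Count forward from the earlier date (May 9, 2187) to the later (June 30, 2187):
May 2187: 31 − 9 = 22 days remain.
June 1–30, 2187: 30 days.
Total: 22 + 30 = 52 days.
52 mod 7 = 3, so 3 days before Saturday is Wednesday.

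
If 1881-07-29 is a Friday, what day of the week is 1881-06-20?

Count forward from the earlier date (June 20, 1881) to the later (July 29, 1881):
June 1881: 30 − 20 = 10 days remain.
July 1–29, 1881: 29 days.
Total: 10 + 29 = 39 days.
39 mod 7 = 4, so 4 days before Friday is Monday.

Monday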